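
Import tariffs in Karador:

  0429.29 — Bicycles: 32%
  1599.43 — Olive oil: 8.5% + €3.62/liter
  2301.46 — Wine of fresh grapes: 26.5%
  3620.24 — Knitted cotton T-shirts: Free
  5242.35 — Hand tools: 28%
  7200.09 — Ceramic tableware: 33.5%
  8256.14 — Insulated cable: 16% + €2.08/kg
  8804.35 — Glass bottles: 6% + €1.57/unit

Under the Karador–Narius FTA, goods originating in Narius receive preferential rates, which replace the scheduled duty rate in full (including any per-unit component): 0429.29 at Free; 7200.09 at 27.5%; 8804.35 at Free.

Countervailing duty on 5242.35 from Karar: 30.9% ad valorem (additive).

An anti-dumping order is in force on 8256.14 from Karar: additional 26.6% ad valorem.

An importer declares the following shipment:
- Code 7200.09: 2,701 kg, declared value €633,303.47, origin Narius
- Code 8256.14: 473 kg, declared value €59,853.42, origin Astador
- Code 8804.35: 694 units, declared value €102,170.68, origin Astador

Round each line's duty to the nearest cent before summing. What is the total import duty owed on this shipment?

Line 1 (7200.09, Narius, 2,701 kg, €633,303.47):
Base rate for 7200.09 is 33.5%.
Origin Narius qualifies under the Karador–Narius agreement and 7200.09 is covered: preferential rate 27.5% applies instead.
Duty = €633,303.47 × 27.5% = €174,158.45.
Line 2 (8256.14, Astador, 473 kg, €59,853.42):
Base rate for 8256.14 is 16% + €2.08/kg.
The additional-duty order on 8256.14 targets Karar, not Astador; it does not apply.
Duty = €59,853.42 × 16% + 473 × €2.08 = €10,560.39.
Line 3 (8804.35, Astador, 694 units, €102,170.68):
Base rate for 8804.35 is 6% + €1.57/unit.
8804.35 has an FTA preferential rate, but origin Astador is not Narius; base rate stands.
Duty = €102,170.68 × 6% + 694 × €1.57 = €7,219.82.
Total = €174,158.45 + €10,560.39 + €7,219.82 = €191,938.66.

€191,938.66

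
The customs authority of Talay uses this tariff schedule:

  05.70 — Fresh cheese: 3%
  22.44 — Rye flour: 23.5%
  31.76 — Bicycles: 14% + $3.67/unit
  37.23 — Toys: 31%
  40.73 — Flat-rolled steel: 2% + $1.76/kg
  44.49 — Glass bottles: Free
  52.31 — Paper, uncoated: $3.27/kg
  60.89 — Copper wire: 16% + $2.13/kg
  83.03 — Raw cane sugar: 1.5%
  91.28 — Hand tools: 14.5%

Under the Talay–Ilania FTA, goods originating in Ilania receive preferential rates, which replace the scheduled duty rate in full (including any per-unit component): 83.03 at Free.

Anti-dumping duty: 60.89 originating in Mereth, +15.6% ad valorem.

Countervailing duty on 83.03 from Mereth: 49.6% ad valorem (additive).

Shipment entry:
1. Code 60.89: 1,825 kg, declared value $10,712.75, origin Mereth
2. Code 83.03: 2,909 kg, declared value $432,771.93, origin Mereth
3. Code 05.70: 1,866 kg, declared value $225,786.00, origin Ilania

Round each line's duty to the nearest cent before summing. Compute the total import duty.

Line 1 (60.89, Mereth, 1,825 kg, $10,712.75):
Base rate for 60.89 is 16% + $2.13/kg.
Additional duty on 60.89 from Mereth: +15.6%. Applied ad valorem rate: 16% + 15.6% = 31.6%.
Duty = $10,712.75 × 31.6% + 1,825 × $2.13 = $7,272.48.
Line 2 (83.03, Mereth, 2,909 kg, $432,771.93):
Base rate for 83.03 is 1.5%.
83.03 has an FTA preferential rate, but origin Mereth is not Ilania; base rate stands.
Additional duty on 83.03 from Mereth: +49.6%. Applied ad valorem rate: 1.5% + 49.6% = 51.1%.
Duty = $432,771.93 × 51.1% = $221,146.46.
Line 3 (05.70, Ilania, 1,866 kg, $225,786.00):
Base rate for 05.70 is 3%.
Origin Ilania is the FTA partner but 05.70 is not on the preference list; base rate stands.
Duty = $225,786.00 × 3% = $6,773.58.
Total = $7,272.48 + $221,146.46 + $6,773.58 = $235,192.52.

$235,192.52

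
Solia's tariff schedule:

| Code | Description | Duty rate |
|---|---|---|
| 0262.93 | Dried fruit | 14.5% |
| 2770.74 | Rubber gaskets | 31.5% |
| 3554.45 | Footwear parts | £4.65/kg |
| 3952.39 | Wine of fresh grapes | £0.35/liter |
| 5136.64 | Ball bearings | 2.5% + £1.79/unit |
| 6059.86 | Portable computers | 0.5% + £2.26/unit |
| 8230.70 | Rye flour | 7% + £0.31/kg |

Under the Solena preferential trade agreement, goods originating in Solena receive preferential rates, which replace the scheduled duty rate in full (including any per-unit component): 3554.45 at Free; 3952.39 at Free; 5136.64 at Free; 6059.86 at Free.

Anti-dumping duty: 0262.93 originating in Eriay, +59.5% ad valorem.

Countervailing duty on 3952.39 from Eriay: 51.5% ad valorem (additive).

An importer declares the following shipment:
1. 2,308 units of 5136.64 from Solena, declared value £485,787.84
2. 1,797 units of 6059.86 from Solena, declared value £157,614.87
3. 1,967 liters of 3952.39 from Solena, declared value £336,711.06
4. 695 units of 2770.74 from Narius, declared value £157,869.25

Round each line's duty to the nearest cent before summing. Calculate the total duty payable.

Line 1 (5136.64, Solena, 2,308 units, £485,787.84):
Base rate for 5136.64 is 2.5% + £1.79/unit.
Origin Solena qualifies under the Solia–Solena agreement and 5136.64 is covered: preferential rate Free applies instead.
Duty = £485,787.84 × 0% = £0.00.
Line 2 (6059.86, Solena, 1,797 units, £157,614.87):
Base rate for 6059.86 is 0.5% + £2.26/unit.
Origin Solena qualifies under the Solia–Solena agreement and 6059.86 is covered: preferential rate Free applies instead.
Duty = £157,614.87 × 0% = £0.00.
Line 3 (3952.39, Solena, 1,967 liters, £336,711.06):
Base rate for 3952.39 is £0.35/liter.
Origin Solena qualifies under the Solia–Solena agreement and 3952.39 is covered: preferential rate Free applies instead.
The additional-duty order on 3952.39 targets Eriay, not Solena; it does not apply.
Duty = £336,711.06 × 0% = £0.00.
Line 4 (2770.74, Narius, 695 units, £157,869.25):
Base rate for 2770.74 is 31.5%.
Duty = £157,869.25 × 31.5% = £49,728.81.
Total = £0.00 + £0.00 + £0.00 + £49,728.81 = £49,728.81.

£49,728.81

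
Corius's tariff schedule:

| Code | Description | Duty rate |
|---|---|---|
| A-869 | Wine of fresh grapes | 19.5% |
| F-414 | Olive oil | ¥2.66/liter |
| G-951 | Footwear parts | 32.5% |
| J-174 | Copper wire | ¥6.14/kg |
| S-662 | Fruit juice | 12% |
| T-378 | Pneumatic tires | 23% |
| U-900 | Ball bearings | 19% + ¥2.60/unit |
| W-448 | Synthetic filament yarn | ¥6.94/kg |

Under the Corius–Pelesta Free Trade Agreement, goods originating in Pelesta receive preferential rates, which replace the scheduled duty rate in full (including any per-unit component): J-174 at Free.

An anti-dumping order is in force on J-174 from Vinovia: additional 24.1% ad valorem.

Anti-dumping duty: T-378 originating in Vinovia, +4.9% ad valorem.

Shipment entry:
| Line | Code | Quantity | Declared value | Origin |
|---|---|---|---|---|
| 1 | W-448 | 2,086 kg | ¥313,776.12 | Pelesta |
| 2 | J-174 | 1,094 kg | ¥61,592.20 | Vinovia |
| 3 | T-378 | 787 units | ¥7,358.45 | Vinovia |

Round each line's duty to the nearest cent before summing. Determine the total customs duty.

Line 1 (W-448, Pelesta, 2,086 kg, ¥313,776.12):
Base rate for W-448 is ¥6.94/kg.
Origin Pelesta is the FTA partner but W-448 is not on the preference list; base rate stands.
Duty = 2,086 × ¥6.94 = ¥14,476.84.
Line 2 (J-174, Vinovia, 1,094 kg, ¥61,592.20):
Base rate for J-174 is ¥6.14/kg.
J-174 has an FTA preferential rate, but origin Vinovia is not Pelesta; base rate stands.
Additional duty on J-174 from Vinovia: +24.1% ad valorem. Applied ad valorem rate = 24.1%.
Duty = ¥61,592.20 × 24.1% + 1,094 × ¥6.14 = ¥21,560.88.
Line 3 (T-378, Vinovia, 787 units, ¥7,358.45):
Base rate for T-378 is 23%.
Additional duty on T-378 from Vinovia: +4.9%. Applied ad valorem rate: 23% + 4.9% = 27.9%.
Duty = ¥7,358.45 × 27.9% = ¥2,053.01.
Total = ¥14,476.84 + ¥21,560.88 + ¥2,053.01 = ¥38,090.73.

¥38,090.73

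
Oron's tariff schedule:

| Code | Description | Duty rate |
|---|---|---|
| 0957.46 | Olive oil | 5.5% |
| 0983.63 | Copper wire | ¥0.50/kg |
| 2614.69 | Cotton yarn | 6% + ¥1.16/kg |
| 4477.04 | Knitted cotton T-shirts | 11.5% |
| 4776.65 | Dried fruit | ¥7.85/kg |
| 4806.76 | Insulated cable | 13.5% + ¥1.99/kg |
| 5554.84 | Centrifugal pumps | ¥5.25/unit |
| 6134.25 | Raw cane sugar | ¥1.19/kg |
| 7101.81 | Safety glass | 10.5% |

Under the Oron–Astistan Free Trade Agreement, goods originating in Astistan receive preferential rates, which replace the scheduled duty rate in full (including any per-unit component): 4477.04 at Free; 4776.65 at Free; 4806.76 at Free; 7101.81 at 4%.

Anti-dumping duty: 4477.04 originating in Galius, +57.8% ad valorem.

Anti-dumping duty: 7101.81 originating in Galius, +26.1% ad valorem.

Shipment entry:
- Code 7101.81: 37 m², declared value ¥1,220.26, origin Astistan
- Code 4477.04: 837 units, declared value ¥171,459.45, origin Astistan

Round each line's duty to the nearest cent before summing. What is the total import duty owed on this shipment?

¥48.81

Line 1 (7101.81, Astistan, 37 m², ¥1,220.26):
Base rate for 7101.81 is 10.5%.
Origin Astistan qualifies under the Oron–Astistan agreement and 7101.81 is covered: preferential rate 4% applies instead.
The additional-duty order on 7101.81 targets Galius, not Astistan; it does not apply.
Duty = ¥1,220.26 × 4% = ¥48.81.
Line 2 (4477.04, Astistan, 837 units, ¥171,459.45):
Base rate for 4477.04 is 11.5%.
Origin Astistan qualifies under the Oron–Astistan agreement and 4477.04 is covered: preferential rate Free applies instead.
The additional-duty order on 4477.04 targets Galius, not Astistan; it does not apply.
Duty = ¥171,459.45 × 0% = ¥0.00.
Total = ¥48.81 + ¥0.00 = ¥48.81.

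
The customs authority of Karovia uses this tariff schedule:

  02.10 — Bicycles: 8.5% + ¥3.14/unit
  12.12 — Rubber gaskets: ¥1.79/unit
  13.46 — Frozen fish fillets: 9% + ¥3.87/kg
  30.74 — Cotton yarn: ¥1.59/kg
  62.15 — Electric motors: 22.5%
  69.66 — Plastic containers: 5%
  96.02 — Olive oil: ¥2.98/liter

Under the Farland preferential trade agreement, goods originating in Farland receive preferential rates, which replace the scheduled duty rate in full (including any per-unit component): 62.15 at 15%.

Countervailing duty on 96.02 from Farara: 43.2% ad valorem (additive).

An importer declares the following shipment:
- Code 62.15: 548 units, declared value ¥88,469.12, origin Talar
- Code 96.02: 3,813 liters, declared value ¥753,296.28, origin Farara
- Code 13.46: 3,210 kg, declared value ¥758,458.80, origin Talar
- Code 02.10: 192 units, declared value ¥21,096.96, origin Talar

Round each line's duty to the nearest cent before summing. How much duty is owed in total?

Line 1 (62.15, Talar, 548 units, ¥88,469.12):
Base rate for 62.15 is 22.5%.
62.15 has an FTA preferential rate, but origin Talar is not Farland; base rate stands.
Duty = ¥88,469.12 × 22.5% = ¥19,905.55.
Line 2 (96.02, Farara, 3,813 liters, ¥753,296.28):
Base rate for 96.02 is ¥2.98/liter.
Additional duty on 96.02 from Farara: +43.2% ad valorem. Applied ad valorem rate = 43.2%.
Duty = ¥753,296.28 × 43.2% + 3,813 × ¥2.98 = ¥336,786.73.
Line 3 (13.46, Talar, 3,210 kg, ¥758,458.80):
Base rate for 13.46 is 9% + ¥3.87/kg.
Duty = ¥758,458.80 × 9% + 3,210 × ¥3.87 = ¥80,683.99.
Line 4 (02.10, Talar, 192 units, ¥21,096.96):
Base rate for 02.10 is 8.5% + ¥3.14/unit.
Duty = ¥21,096.96 × 8.5% + 192 × ¥3.14 = ¥2,396.12.
Total = ¥19,905.55 + ¥336,786.73 + ¥80,683.99 + ¥2,396.12 = ¥439,772.39.

¥439,772.39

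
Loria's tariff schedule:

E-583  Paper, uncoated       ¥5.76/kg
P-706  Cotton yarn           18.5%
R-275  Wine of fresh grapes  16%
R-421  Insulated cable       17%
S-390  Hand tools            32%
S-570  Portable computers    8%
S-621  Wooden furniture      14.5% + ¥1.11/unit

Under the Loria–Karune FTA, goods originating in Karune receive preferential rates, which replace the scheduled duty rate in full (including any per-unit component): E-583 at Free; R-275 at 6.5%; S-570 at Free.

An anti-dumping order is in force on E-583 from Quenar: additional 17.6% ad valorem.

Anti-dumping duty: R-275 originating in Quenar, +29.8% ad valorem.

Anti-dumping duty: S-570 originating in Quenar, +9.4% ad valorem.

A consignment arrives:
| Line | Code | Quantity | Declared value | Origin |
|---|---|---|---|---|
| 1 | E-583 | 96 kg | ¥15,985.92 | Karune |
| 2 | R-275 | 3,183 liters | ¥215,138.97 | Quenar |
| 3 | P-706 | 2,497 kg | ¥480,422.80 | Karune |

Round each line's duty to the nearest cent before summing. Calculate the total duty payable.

Line 1 (E-583, Karune, 96 kg, ¥15,985.92):
Base rate for E-583 is ¥5.76/kg.
Origin Karune qualifies under the Loria–Karune agreement and E-583 is covered: preferential rate Free applies instead.
The additional-duty order on E-583 targets Quenar, not Karune; it does not apply.
Duty = ¥15,985.92 × 0% = ¥0.00.
Line 2 (R-275, Quenar, 3,183 liters, ¥215,138.97):
Base rate for R-275 is 16%.
R-275 has an FTA preferential rate, but origin Quenar is not Karune; base rate stands.
Additional duty on R-275 from Quenar: +29.8%. Applied ad valorem rate: 16% + 29.8% = 45.8%.
Duty = ¥215,138.97 × 45.8% = ¥98,533.65.
Line 3 (P-706, Karune, 2,497 kg, ¥480,422.80):
Base rate for P-706 is 18.5%.
Origin Karune is the FTA partner but P-706 is not on the preference list; base rate stands.
Duty = ¥480,422.80 × 18.5% = ¥88,878.22.
Total = ¥0.00 + ¥98,533.65 + ¥88,878.22 = ¥187,411.87.

¥187,411.87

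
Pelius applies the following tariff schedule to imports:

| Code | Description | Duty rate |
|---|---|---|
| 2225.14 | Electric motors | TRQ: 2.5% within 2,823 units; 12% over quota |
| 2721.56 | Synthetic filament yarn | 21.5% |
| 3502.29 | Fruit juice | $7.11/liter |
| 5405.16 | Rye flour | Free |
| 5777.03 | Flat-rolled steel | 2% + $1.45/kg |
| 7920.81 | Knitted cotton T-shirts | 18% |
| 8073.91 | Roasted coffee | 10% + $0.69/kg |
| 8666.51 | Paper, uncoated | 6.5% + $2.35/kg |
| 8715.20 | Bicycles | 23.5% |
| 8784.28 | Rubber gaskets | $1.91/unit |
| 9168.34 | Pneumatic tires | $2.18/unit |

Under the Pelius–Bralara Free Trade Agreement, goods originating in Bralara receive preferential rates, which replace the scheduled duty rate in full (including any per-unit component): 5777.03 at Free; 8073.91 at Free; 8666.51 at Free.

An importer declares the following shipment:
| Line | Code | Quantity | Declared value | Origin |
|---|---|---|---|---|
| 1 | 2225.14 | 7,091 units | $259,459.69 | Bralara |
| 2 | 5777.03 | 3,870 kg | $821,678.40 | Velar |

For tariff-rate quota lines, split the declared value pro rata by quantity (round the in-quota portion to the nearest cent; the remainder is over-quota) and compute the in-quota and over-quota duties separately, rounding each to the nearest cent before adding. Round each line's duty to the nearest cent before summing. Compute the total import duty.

Line 1 (2225.14, Bralara, 7,091 units, $259,459.69):
Code 2225.14 is under a tariff-rate quota (threshold 2,823 units). In-quota: 2,823 units at 2.5%; over-quota: 4,268 units at 12%.
Pro-rata value split: in-quota = $259,459.69 × 2,823/7,091 = $103,293.57; over-quota = $259,459.69 − $103,293.57 = $156,166.12.
In-quota duty = $103,293.57 × 2.5% = $2,582.34. Over-quota duty = $156,166.12 × 12% = $18,739.93.
Line duty = $2,582.34 + $18,739.93 = $21,322.27.
Line 2 (5777.03, Velar, 3,870 kg, $821,678.40):
Base rate for 5777.03 is 2% + $1.45/kg.
5777.03 has an FTA preferential rate, but origin Velar is not Bralara; base rate stands.
Duty = $821,678.40 × 2% + 3,870 × $1.45 = $22,045.07.
Total = $21,322.27 + $22,045.07 = $43,367.34.

$43,367.34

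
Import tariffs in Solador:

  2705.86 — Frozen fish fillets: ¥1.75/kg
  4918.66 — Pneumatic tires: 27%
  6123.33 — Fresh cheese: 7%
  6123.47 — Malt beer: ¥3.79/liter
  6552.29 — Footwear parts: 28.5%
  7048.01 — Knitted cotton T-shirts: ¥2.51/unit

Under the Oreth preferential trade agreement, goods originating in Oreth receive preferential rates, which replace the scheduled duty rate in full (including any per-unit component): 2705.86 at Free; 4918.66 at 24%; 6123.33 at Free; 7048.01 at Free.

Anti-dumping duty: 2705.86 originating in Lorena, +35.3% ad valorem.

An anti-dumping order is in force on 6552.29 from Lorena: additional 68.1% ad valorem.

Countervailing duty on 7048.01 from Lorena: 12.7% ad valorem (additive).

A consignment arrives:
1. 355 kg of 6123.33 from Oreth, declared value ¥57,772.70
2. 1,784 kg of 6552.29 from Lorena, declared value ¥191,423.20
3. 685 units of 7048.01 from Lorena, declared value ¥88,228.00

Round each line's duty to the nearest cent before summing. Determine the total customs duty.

¥197,839.12

Line 1 (6123.33, Oreth, 355 kg, ¥57,772.70):
Base rate for 6123.33 is 7%.
Origin Oreth qualifies under the Solador–Oreth agreement and 6123.33 is covered: preferential rate Free applies instead.
Duty = ¥57,772.70 × 0% = ¥0.00.
Line 2 (6552.29, Lorena, 1,784 kg, ¥191,423.20):
Base rate for 6552.29 is 28.5%.
Additional duty on 6552.29 from Lorena: +68.1%. Applied ad valorem rate: 28.5% + 68.1% = 96.6%.
Duty = ¥191,423.20 × 96.6% = ¥184,914.81.
Line 3 (7048.01, Lorena, 685 units, ¥88,228.00):
Base rate for 7048.01 is ¥2.51/unit.
7048.01 has an FTA preferential rate, but origin Lorena is not Oreth; base rate stands.
Additional duty on 7048.01 from Lorena: +12.7% ad valorem. Applied ad valorem rate = 12.7%.
Duty = ¥88,228.00 × 12.7% + 685 × ¥2.51 = ¥12,924.31.
Total = ¥0.00 + ¥184,914.81 + ¥12,924.31 = ¥197,839.12.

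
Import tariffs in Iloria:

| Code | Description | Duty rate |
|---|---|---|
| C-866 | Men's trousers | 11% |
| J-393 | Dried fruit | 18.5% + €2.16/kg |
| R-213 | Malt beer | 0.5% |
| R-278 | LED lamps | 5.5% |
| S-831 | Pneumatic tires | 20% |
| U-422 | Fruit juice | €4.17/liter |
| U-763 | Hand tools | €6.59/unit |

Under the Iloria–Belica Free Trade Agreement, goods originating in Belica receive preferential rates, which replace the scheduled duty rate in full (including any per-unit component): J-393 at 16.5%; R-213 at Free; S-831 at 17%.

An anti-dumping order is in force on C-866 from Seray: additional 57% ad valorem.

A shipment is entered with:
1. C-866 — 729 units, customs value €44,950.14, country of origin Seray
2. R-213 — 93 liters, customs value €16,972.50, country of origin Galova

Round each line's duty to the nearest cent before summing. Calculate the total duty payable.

Line 1 (C-866, Seray, 729 units, €44,950.14):
Base rate for C-866 is 11%.
Additional duty on C-866 from Seray: +57%. Applied ad valorem rate: 11% + 57% = 68%.
Duty = €44,950.14 × 68% = €30,566.10.
Line 2 (R-213, Galova, 93 liters, €16,972.50):
Base rate for R-213 is 0.5%.
R-213 has an FTA preferential rate, but origin Galova is not Belica; base rate stands.
Duty = €16,972.50 × 0.5% = €84.86.
Total = €30,566.10 + €84.86 = €30,650.96.

€30,650.96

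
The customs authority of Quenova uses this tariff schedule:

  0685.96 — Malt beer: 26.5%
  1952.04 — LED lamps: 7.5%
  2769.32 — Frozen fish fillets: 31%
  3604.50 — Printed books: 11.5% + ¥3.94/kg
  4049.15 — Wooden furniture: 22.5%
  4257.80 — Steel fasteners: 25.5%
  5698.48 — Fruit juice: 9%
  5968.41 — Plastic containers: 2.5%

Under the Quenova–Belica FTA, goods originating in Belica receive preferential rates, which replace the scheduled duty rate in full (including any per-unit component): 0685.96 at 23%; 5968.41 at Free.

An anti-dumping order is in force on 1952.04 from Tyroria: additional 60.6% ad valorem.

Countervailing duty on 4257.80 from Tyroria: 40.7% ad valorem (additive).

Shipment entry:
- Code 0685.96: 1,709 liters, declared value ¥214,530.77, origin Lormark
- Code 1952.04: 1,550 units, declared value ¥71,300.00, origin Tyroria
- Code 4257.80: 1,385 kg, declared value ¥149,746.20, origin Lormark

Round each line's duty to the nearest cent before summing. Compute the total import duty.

¥143,591.23

Line 1 (0685.96, Lormark, 1,709 liters, ¥214,530.77):
Base rate for 0685.96 is 26.5%.
0685.96 has an FTA preferential rate, but origin Lormark is not Belica; base rate stands.
Duty = ¥214,530.77 × 26.5% = ¥56,850.65.
Line 2 (1952.04, Tyroria, 1,550 units, ¥71,300.00):
Base rate for 1952.04 is 7.5%.
Additional duty on 1952.04 from Tyroria: +60.6%. Applied ad valorem rate: 7.5% + 60.6% = 68.1%.
Duty = ¥71,300.00 × 68.1% = ¥48,555.30.
Line 3 (4257.80, Lormark, 1,385 kg, ¥149,746.20):
Base rate for 4257.80 is 25.5%.
The additional-duty order on 4257.80 targets Tyroria, not Lormark; it does not apply.
Duty = ¥149,746.20 × 25.5% = ¥38,185.28.
Total = ¥56,850.65 + ¥48,555.30 + ¥38,185.28 = ¥143,591.23.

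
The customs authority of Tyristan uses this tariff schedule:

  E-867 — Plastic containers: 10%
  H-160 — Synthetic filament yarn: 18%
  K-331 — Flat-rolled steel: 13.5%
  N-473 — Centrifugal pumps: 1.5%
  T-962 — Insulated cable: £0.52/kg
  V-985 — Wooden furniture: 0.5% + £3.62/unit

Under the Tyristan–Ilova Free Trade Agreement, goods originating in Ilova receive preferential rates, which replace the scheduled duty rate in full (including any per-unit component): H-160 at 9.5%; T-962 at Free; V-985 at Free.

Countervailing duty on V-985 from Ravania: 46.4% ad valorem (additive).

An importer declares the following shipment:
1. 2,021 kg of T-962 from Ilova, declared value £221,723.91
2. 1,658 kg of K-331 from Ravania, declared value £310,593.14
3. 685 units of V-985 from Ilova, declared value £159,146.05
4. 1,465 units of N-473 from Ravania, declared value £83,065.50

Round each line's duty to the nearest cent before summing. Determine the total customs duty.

£43,176.05

Line 1 (T-962, Ilova, 2,021 kg, £221,723.91):
Base rate for T-962 is £0.52/kg.
Origin Ilova qualifies under the Tyristan–Ilova agreement and T-962 is covered: preferential rate Free applies instead.
Duty = £221,723.91 × 0% = £0.00.
Line 2 (K-331, Ravania, 1,658 kg, £310,593.14):
Base rate for K-331 is 13.5%.
Duty = £310,593.14 × 13.5% = £41,930.07.
Line 3 (V-985, Ilova, 685 units, £159,146.05):
Base rate for V-985 is 0.5% + £3.62/unit.
Origin Ilova qualifies under the Tyristan–Ilova agreement and V-985 is covered: preferential rate Free applies instead.
The additional-duty order on V-985 targets Ravania, not Ilova; it does not apply.
Duty = £159,146.05 × 0% = £0.00.
Line 4 (N-473, Ravania, 1,465 units, £83,065.50):
Base rate for N-473 is 1.5%.
Duty = £83,065.50 × 1.5% = £1,245.98.
Total = £0.00 + £41,930.07 + £0.00 + £1,245.98 = £43,176.05.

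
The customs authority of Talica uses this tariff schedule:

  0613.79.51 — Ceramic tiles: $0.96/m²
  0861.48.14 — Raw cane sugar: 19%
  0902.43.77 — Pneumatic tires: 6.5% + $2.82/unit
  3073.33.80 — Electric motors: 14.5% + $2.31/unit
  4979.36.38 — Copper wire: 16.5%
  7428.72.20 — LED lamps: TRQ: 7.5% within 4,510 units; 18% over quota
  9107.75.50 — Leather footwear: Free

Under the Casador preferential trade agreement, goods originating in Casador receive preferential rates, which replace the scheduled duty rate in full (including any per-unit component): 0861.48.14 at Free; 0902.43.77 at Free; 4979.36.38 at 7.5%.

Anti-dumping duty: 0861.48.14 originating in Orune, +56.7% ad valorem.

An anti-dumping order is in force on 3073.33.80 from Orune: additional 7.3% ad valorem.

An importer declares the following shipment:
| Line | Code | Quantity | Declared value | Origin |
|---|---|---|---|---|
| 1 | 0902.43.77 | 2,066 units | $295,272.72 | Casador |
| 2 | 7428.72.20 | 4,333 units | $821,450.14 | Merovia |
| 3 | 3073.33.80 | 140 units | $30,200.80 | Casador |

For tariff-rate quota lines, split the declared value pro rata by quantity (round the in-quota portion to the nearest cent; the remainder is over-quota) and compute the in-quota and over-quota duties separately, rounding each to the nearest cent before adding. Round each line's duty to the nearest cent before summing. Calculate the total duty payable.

Line 1 (0902.43.77, Casador, 2,066 units, $295,272.72):
Base rate for 0902.43.77 is 6.5% + $2.82/unit.
Origin Casador qualifies under the Talica–Casador agreement and 0902.43.77 is covered: preferential rate Free applies instead.
Duty = $295,272.72 × 0% = $0.00.
Line 2 (7428.72.20, Merovia, 4,333 units, $821,450.14):
Code 7428.72.20 is under a tariff-rate quota (threshold 4,510 units). Quantity 4,333 units is within the quota, so the in-quota rate 7.5% applies to the full value.
Duty = $821,450.14 × 7.5% = $61,608.76.
Line 3 (3073.33.80, Casador, 140 units, $30,200.80):
Base rate for 3073.33.80 is 14.5% + $2.31/unit.
Origin Casador is the FTA partner but 3073.33.80 is not on the preference list; base rate stands.
The additional-duty order on 3073.33.80 targets Orune, not Casador; it does not apply.
Duty = $30,200.80 × 14.5% + 140 × $2.31 = $4,702.52.
Total = $0.00 + $61,608.76 + $4,702.52 = $66,311.28.

$66,311.28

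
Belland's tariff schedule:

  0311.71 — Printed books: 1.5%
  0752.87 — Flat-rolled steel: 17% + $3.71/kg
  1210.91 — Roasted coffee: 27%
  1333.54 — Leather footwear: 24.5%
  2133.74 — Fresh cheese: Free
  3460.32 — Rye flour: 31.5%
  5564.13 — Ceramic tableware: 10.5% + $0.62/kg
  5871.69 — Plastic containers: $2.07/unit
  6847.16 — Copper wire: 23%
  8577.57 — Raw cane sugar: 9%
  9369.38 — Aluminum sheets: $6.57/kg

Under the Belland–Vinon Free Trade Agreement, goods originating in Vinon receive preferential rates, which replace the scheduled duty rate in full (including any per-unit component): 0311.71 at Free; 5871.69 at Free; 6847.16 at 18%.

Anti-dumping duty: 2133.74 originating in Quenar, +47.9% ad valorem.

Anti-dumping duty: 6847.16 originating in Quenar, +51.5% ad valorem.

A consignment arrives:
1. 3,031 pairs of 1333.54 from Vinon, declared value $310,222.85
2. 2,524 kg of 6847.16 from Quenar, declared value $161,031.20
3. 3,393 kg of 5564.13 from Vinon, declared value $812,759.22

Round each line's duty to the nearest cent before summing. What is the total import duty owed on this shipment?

Line 1 (1333.54, Vinon, 3,031 pairs, $310,222.85):
Base rate for 1333.54 is 24.5%.
Origin Vinon is the FTA partner but 1333.54 is not on the preference list; base rate stands.
Duty = $310,222.85 × 24.5% = $76,004.60.
Line 2 (6847.16, Quenar, 2,524 kg, $161,031.20):
Base rate for 6847.16 is 23%.
6847.16 has an FTA preferential rate, but origin Quenar is not Vinon; base rate stands.
Additional duty on 6847.16 from Quenar: +51.5%. Applied ad valorem rate: 23% + 51.5% = 74.5%.
Duty = $161,031.20 × 74.5% = $119,968.24.
Line 3 (5564.13, Vinon, 3,393 kg, $812,759.22):
Base rate for 5564.13 is 10.5% + $0.62/kg.
Origin Vinon is the FTA partner but 5564.13 is not on the preference list; base rate stands.
Duty = $812,759.22 × 10.5% + 3,393 × $0.62 = $87,443.38.
Total = $76,004.60 + $119,968.24 + $87,443.38 = $283,416.22.

$283,416.22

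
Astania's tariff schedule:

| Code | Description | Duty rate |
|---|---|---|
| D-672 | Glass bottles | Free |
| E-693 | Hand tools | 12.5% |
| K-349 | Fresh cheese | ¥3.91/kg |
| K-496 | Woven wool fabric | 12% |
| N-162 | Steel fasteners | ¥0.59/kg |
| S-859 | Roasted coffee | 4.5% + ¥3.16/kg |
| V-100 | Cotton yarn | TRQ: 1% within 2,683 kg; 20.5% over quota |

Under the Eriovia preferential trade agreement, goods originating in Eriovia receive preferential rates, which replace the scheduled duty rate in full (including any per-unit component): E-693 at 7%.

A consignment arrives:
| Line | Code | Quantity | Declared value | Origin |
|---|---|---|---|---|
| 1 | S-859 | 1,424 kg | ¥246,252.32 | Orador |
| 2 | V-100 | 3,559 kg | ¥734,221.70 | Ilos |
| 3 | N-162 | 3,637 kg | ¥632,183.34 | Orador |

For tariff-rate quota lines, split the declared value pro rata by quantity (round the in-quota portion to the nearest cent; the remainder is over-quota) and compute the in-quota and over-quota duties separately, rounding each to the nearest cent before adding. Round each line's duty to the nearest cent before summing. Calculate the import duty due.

Line 1 (S-859, Orador, 1,424 kg, ¥246,252.32):
Base rate for S-859 is 4.5% + ¥3.16/kg.
Duty = ¥246,252.32 × 4.5% + 1,424 × ¥3.16 = ¥15,581.19.
Line 2 (V-100, Ilos, 3,559 kg, ¥734,221.70):
Code V-100 is under a tariff-rate quota (threshold 2,683 kg). In-quota: 2,683 kg at 1%; over-quota: 876 kg at 20.5%.
Pro-rata value split: in-quota = ¥734,221.70 × 2,683/3,559 = ¥553,502.90; over-quota = ¥734,221.70 − ¥553,502.90 = ¥180,718.80.
In-quota duty = ¥553,502.90 × 1% = ¥5,535.03. Over-quota duty = ¥180,718.80 × 20.5% = ¥37,047.35.
Line duty = ¥5,535.03 + ¥37,047.35 = ¥42,582.38.
Line 3 (N-162, Orador, 3,637 kg, ¥632,183.34):
Base rate for N-162 is ¥0.59/kg.
Duty = 3,637 × ¥0.59 = ¥2,145.83.
Total = ¥15,581.19 + ¥42,582.38 + ¥2,145.83 = ¥60,309.40.

¥60,309.40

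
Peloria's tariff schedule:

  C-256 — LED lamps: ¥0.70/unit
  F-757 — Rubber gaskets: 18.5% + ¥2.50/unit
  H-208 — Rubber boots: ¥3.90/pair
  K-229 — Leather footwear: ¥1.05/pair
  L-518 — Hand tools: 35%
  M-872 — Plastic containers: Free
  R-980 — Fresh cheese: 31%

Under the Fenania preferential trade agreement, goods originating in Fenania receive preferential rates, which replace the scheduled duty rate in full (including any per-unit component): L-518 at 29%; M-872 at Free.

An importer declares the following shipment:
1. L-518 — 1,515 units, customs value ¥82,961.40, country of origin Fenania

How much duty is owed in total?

Line 1 (L-518, Fenania, 1,515 units, ¥82,961.40):
Base rate for L-518 is 35%.
Origin Fenania qualifies under the Peloria–Fenania agreement and L-518 is covered: preferential rate 29% applies instead.
Duty = ¥82,961.40 × 29% = ¥24,058.81.

¥24,058.81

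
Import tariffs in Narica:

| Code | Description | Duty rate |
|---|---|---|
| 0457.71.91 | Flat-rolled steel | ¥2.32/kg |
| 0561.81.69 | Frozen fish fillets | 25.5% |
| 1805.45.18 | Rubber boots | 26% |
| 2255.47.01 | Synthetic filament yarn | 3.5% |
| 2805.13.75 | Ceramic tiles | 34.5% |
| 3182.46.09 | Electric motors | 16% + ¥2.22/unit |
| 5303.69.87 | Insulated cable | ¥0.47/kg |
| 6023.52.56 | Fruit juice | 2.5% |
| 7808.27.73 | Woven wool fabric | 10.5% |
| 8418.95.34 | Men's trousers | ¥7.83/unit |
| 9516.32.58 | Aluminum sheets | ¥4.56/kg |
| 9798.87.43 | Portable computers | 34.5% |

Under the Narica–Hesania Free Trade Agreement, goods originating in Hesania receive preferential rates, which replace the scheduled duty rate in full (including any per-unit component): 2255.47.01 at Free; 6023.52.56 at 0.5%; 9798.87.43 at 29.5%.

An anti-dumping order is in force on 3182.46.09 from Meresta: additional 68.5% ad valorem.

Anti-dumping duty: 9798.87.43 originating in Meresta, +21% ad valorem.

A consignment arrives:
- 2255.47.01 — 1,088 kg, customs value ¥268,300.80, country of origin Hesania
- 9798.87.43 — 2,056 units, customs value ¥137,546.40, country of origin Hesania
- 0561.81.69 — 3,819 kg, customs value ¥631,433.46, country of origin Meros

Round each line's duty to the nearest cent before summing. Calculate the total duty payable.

Line 1 (2255.47.01, Hesania, 1,088 kg, ¥268,300.80):
Base rate for 2255.47.01 is 3.5%.
Origin Hesania qualifies under the Narica–Hesania agreement and 2255.47.01 is covered: preferential rate Free applies instead.
Duty = ¥268,300.80 × 0% = ¥0.00.
Line 2 (9798.87.43, Hesania, 2,056 units, ¥137,546.40):
Base rate for 9798.87.43 is 34.5%.
Origin Hesania qualifies under the Narica–Hesania agreement and 9798.87.43 is covered: preferential rate 29.5% applies instead.
The additional-duty order on 9798.87.43 targets Meresta, not Hesania; it does not apply.
Duty = ¥137,546.40 × 29.5% = ¥40,576.19.
Line 3 (0561.81.69, Meros, 3,819 kg, ¥631,433.46):
Base rate for 0561.81.69 is 25.5%.
Duty = ¥631,433.46 × 25.5% = ¥161,015.53.
Total = ¥0.00 + ¥40,576.19 + ¥161,015.53 = ¥201,591.72.

¥201,591.72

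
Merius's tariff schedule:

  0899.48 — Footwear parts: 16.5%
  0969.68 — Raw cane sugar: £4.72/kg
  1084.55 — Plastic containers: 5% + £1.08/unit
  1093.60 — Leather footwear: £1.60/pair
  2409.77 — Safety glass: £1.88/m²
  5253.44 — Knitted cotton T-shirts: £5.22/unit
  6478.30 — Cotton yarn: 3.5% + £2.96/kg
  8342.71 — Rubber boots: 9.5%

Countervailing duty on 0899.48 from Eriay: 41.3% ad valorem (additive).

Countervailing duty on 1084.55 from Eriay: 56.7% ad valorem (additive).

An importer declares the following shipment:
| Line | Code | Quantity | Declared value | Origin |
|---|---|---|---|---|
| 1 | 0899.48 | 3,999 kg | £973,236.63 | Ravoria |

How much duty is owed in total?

Line 1 (0899.48, Ravoria, 3,999 kg, £973,236.63):
Base rate for 0899.48 is 16.5%.
The additional-duty order on 0899.48 targets Eriay, not Ravoria; it does not apply.
Duty = £973,236.63 × 16.5% = £160,584.04.

£160,584.04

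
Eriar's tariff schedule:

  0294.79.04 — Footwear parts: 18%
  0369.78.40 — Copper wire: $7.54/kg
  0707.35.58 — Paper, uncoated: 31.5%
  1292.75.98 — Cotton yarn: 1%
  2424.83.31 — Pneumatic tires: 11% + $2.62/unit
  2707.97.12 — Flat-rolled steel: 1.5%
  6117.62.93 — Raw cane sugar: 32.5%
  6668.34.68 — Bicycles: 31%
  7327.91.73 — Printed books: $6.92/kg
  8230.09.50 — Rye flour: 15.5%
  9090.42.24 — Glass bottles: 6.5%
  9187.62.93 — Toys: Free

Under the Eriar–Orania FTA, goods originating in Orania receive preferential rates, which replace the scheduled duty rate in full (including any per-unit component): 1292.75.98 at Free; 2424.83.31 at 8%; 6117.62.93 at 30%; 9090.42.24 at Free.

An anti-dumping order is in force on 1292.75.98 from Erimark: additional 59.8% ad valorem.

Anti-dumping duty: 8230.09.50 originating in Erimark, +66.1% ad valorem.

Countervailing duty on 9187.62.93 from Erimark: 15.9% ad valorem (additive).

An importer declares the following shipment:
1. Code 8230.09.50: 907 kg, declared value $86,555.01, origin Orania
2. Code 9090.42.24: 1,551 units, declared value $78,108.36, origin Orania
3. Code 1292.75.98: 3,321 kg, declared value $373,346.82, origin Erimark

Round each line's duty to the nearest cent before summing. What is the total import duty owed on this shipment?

Line 1 (8230.09.50, Orania, 907 kg, $86,555.01):
Base rate for 8230.09.50 is 15.5%.
Origin Orania is the FTA partner but 8230.09.50 is not on the preference list; base rate stands.
The additional-duty order on 8230.09.50 targets Erimark, not Orania; it does not apply.
Duty = $86,555.01 × 15.5% = $13,416.03.
Line 2 (9090.42.24, Orania, 1,551 units, $78,108.36):
Base rate for 9090.42.24 is 6.5%.
Origin Orania qualifies under the Eriar–Orania agreement and 9090.42.24 is covered: preferential rate Free applies instead.
Duty = $78,108.36 × 0% = $0.00.
Line 3 (1292.75.98, Erimark, 3,321 kg, $373,346.82):
Base rate for 1292.75.98 is 1%.
1292.75.98 has an FTA preferential rate, but origin Erimark is not Orania; base rate stands.
Additional duty on 1292.75.98 from Erimark: +59.8%. Applied ad valorem rate: 1% + 59.8% = 60.8%.
Duty = $373,346.82 × 60.8% = $226,994.87.
Total = $13,416.03 + $0.00 + $226,994.87 = $240,410.90.

$240,410.90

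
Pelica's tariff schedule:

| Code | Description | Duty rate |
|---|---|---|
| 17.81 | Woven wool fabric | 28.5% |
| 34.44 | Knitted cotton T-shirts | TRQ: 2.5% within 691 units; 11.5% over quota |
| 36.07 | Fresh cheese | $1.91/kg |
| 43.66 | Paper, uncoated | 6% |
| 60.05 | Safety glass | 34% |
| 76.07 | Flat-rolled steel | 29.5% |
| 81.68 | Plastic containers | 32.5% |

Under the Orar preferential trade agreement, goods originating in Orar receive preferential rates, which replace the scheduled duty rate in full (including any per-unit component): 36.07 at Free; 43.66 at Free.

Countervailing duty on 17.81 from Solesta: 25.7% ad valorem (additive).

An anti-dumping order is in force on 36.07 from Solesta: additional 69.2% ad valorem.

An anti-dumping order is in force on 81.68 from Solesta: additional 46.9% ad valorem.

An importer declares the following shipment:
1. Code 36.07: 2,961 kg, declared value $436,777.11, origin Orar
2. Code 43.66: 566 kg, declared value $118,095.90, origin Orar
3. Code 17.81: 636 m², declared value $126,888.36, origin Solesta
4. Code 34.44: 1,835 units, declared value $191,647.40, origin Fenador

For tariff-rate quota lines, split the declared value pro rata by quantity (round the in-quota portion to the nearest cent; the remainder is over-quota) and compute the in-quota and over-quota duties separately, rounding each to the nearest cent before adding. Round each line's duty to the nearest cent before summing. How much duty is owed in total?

$84,317.82

Line 1 (36.07, Orar, 2,961 kg, $436,777.11):
Base rate for 36.07 is $1.91/kg.
Origin Orar qualifies under the Pelica–Orar agreement and 36.07 is covered: preferential rate Free applies instead.
The additional-duty order on 36.07 targets Solesta, not Orar; it does not apply.
Duty = $436,777.11 × 0% = $0.00.
Line 2 (43.66, Orar, 566 kg, $118,095.90):
Base rate for 43.66 is 6%.
Origin Orar qualifies under the Pelica–Orar agreement and 43.66 is covered: preferential rate Free applies instead.
Duty = $118,095.90 × 0% = $0.00.
Line 3 (17.81, Solesta, 636 m², $126,888.36):
Base rate for 17.81 is 28.5%.
Additional duty on 17.81 from Solesta: +25.7%. Applied ad valorem rate: 28.5% + 25.7% = 54.2%.
Duty = $126,888.36 × 54.2% = $68,773.49.
Line 4 (34.44, Fenador, 1,835 units, $191,647.40):
Code 34.44 is under a tariff-rate quota (threshold 691 units). In-quota: 691 units at 2.5%; over-quota: 1,144 units at 11.5%.
Pro-rata value split: in-quota = $191,647.40 × 691/1,835 = $72,168.04; over-quota = $191,647.40 − $72,168.04 = $119,479.36.
In-quota duty = $72,168.04 × 2.5% = $1,804.20. Over-quota duty = $119,479.36 × 11.5% = $13,740.13.
Line duty = $1,804.20 + $13,740.13 = $15,544.33.
Total = $0.00 + $0.00 + $68,773.49 + $15,544.33 = $84,317.82.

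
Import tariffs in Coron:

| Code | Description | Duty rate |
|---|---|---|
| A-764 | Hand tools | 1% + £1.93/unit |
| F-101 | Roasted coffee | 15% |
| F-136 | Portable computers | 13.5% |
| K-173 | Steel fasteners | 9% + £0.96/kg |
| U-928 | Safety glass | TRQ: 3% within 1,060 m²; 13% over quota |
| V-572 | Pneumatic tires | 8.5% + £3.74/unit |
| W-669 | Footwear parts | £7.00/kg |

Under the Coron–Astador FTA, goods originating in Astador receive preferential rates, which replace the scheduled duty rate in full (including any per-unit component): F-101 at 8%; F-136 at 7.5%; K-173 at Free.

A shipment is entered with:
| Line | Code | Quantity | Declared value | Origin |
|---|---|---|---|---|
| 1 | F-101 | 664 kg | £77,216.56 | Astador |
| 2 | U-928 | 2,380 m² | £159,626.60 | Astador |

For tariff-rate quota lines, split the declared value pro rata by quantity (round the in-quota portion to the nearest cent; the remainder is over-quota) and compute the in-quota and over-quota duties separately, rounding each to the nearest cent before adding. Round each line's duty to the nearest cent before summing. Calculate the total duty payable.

Line 1 (F-101, Astador, 664 kg, £77,216.56):
Base rate for F-101 is 15%.
Origin Astador qualifies under the Coron–Astador agreement and F-101 is covered: preferential rate 8% applies instead.
Duty = £77,216.56 × 8% = £6,177.32.
Line 2 (U-928, Astador, 2,380 m², £159,626.60):
Code U-928 is under a tariff-rate quota (threshold 1,060 m²). In-quota: 1,060 m² at 3%; over-quota: 1,320 m² at 13%.
Pro-rata value split: in-quota = £159,626.60 × 1,060/2,380 = £71,094.20; over-quota = £159,626.60 − £71,094.20 = £88,532.40.
In-quota duty = £71,094.20 × 3% = £2,132.83. Over-quota duty = £88,532.40 × 13% = £11,509.21.
Line duty = £2,132.83 + £11,509.21 = £13,642.04.
Total = £6,177.32 + £13,642.04 = £19,819.36.

£19,819.36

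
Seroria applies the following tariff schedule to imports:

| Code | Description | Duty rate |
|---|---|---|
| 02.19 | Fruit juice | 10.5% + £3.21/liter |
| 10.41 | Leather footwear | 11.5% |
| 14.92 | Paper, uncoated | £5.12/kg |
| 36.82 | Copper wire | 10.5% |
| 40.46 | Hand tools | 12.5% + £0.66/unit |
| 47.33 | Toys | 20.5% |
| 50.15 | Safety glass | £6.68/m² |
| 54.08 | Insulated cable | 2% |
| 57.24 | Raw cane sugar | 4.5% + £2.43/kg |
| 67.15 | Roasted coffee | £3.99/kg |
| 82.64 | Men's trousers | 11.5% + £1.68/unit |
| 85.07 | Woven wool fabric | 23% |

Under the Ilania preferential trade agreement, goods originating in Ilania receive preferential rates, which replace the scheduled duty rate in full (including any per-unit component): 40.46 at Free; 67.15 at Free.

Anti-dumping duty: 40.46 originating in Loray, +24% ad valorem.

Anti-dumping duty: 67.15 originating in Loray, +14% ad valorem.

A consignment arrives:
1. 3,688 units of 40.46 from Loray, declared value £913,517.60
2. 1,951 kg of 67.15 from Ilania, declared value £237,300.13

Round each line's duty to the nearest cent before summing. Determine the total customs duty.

£335,868.00

Line 1 (40.46, Loray, 3,688 units, £913,517.60):
Base rate for 40.46 is 12.5% + £0.66/unit.
40.46 has an FTA preferential rate, but origin Loray is not Ilania; base rate stands.
Additional duty on 40.46 from Loray: +24%. Applied ad valorem rate: 12.5% + 24% = 36.5%.
Duty = £913,517.60 × 36.5% + 3,688 × £0.66 = £335,868.00.
Line 2 (67.15, Ilania, 1,951 kg, £237,300.13):
Base rate for 67.15 is £3.99/kg.
Origin Ilania qualifies under the Seroria–Ilania agreement and 67.15 is covered: preferential rate Free applies instead.
The additional-duty order on 67.15 targets Loray, not Ilania; it does not apply.
Duty = £237,300.13 × 0% = £0.00.
Total = £335,868.00 + £0.00 = £335,868.00.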